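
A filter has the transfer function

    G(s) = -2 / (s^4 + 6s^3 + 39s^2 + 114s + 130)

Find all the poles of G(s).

The poles are the roots of the denominator s^4 + 6s^3 + 39s^2 + 114s + 130 = 0.
No real roots exist; factor into two real quadratics: (s^2 + 2s + 26)(s^2 + 4s + 5) = 0.
Each quadratic gives a conjugate pair via the quadratic formula.

s = -1 + 5j, -1 - 5j, -2 + j, -2 - j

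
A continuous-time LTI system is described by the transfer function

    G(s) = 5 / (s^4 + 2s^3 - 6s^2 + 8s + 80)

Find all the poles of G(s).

The poles are the roots of the denominator s^4 + 2s^3 - 6s^2 + 8s + 80 = 0.
No real roots exist; factor into two real quadratics: (s^2 - 4s + 8)(s^2 + 6s + 10) = 0.
Each quadratic gives a conjugate pair via the quadratic formula.

s = 2 + 2j, 2 - 2j, -3 + j, -3 - j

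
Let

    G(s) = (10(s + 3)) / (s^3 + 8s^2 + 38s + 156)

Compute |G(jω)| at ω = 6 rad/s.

Substitute s = j6: numerator = 30 + j60, denominator = -132 + j12.
|G(j6)| = |30 + j60| / |-132 + j12| = 67.082 / 132.54 ≈ 0.5061.

|G(j6)| ≈ 0.5061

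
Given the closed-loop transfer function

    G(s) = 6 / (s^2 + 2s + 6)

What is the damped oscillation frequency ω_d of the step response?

ω_d ≈ 2.236 rad/s

Comparing s^2 + 2s + 6 to s^2 + 2ζωₙs + ωₙ²: ωₙ = √6 ≈ 2.449 rad/s and ζ = 2/(2·√6) ≈ 0.4082.
ζωₙ = 2/2 = 1, so ω_d = ωₙ√(1−ζ²) = √(ωₙ² − (ζωₙ)²) = √(6 − 1²) = √5 ≈ 2.236 rad/s.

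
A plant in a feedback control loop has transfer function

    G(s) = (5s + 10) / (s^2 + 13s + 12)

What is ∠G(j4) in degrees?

∠G(j4) ≈ -30.96°

At s = j4: numerator = 10 + j20, denominator = -4 + j52.
∠G = ∠num − ∠den = 63.435° − (94.399°) = -30.96°.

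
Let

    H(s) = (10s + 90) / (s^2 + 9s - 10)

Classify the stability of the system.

unstable

The denominator s^2 + 9s - 10 factors as (s - 1)(s + 10), giving poles at s = 1, -10.
Since the pole(s) at s = 1 lie in the right half-plane, the system is unstable.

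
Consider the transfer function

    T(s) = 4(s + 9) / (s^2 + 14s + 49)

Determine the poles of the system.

s = -7, -7

The poles are the roots of the denominator s^2 + 14s + 49 = 0.
Factoring: (s + 7)^2 = 0, so s = -7 and s = -7.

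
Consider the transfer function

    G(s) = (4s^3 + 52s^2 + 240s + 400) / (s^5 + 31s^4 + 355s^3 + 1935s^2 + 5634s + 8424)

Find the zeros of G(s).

s = -4 + 2j, -4 - 2j, -5

Set the numerator to zero: 4s^3 + 52s^2 + 240s + 400 = 0, i.e. 4·(s^3 + 13s^2 + 60s + 100) = 0.
Factoring: (s^2 + 8s + 20)(s + 5) = 0.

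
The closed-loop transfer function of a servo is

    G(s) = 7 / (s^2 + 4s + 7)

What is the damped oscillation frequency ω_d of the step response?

ω_d ≈ 1.732 rad/s

Comparing s^2 + 4s + 7 to s^2 + 2ζωₙs + ωₙ²: ωₙ = √7 ≈ 2.646 rad/s and ζ = 4/(2·√7) ≈ 0.7559.
ζωₙ = 4/2 = 2, so ω_d = ωₙ√(1−ζ²) = √(ωₙ² − (ζωₙ)²) = √(7 − 2²) = √3 ≈ 1.732 rad/s.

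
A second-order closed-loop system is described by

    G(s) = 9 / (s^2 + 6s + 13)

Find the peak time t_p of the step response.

Comparing s^2 + 6s + 13 to s^2 + 2ζωₙs + ωₙ²: ωₙ = √13 ≈ 3.606 rad/s and ζ = 6/(2·√13) ≈ 0.8321.
ζωₙ = 6/2 = 3, so ω_d = ωₙ√(1−ζ²) = √(ωₙ² − (ζωₙ)²) = √(13 − 3²) = √4 = 2 rad/s.
t_p = π/ω_d = π/2 ≈ 1.571 s.

t_p ≈ 1.571 s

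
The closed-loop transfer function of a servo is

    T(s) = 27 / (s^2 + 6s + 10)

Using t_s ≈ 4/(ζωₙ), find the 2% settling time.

Comparing s^2 + 6s + 10 to s^2 + 2ζωₙs + ωₙ²: ωₙ = √10 ≈ 3.162 rad/s and ζ = 6/(2·√10) ≈ 0.9487.
ζωₙ = 6/2 = 3, so t_s ≈ 4/(ζωₙ) = 4/3 ≈ 1.333 s.

t_s ≈ 1.333 s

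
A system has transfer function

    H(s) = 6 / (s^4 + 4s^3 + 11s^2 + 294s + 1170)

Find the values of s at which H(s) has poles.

s = 3 + 6j, 3 - 6j, -5 + j, -5 - j

The poles are the roots of the denominator s^4 + 4s^3 + 11s^2 + 294s + 1170 = 0.
No real roots exist; factor into two real quadratics: (s^2 - 6s + 45)(s^2 + 10s + 26) = 0.
Each quadratic gives a conjugate pair via the quadratic formula.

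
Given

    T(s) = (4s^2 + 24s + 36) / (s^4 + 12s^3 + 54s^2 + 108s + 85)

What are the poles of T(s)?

The poles are the roots of the denominator s^4 + 12s^3 + 54s^2 + 108s + 85 = 0.
No real roots exist; factor into two real quadratics: (s^2 + 8s + 17)(s^2 + 4s + 5) = 0.
Each quadratic gives a conjugate pair via the quadratic formula.

s = -4 ± j, -2 ± j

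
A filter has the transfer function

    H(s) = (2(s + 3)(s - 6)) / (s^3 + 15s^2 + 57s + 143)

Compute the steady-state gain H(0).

Set s = 0: H(0) = (-36) / (143) = -36/143.

H(0) = -36/143 ≈ -0.2517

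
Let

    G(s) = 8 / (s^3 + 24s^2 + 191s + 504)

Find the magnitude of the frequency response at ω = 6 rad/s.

Substitute s = j6: numerator = 8, denominator = -360 + j930.
|G(j6)| = |8| / |-360 + j930| = 8 / 997.25 ≈ 0.008022.

|G(j6)| ≈ 0.008022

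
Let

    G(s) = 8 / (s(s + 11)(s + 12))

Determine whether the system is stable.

marginally stable

The poles can be read from the denominator factors: s = 0, -11, -12.
Since the simple pole(s) at s = 0 lie on the jω-axis with none in the right half-plane, the system is marginally stable.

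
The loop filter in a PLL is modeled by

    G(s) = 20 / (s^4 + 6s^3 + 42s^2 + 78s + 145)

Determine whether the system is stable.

The denominator s^4 + 6s^3 + 42s^2 + 78s + 145 factors as (s^2 + 2s + 5)(s^2 + 4s + 29), giving poles at s = -1 + 2j, -1 - 2j, -2 + 5j, -2 - 5j.
Since all poles lie strictly in the left half-plane, the system is stable.

stable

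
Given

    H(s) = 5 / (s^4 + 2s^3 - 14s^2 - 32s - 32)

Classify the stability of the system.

The denominator s^4 + 2s^3 - 14s^2 - 32s - 32 factors as (s - 4)(s + 4)(s^2 + 2s + 2), giving poles at s = 4, -4, -1 ± j.
Since the pole(s) at s = 4 lie in the right half-plane, the system is unstable.

unstable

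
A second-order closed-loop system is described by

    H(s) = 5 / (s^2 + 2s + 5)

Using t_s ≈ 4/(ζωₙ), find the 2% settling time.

Comparing s^2 + 2s + 5 to s^2 + 2ζωₙs + ωₙ²: ωₙ = √5 ≈ 2.236 rad/s and ζ = 2/(2·√5) ≈ 0.4472.
ζωₙ = 2/2 = 1, so t_s ≈ 4/(ζωₙ) = 4/1 = 4 s.

t_s ≈ 4 s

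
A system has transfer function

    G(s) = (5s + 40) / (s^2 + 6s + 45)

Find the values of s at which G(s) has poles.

s = -3 + 6j, -3 - 6j

The poles are the roots of the denominator s^2 + 6s + 45 = 0.
Using the quadratic formula: s = (-6 ± √(-144))/2 = -3 ± 6j.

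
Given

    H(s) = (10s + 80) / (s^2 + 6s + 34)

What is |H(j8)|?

Substitute s = j8: numerator = 80 + j80, denominator = -30 + j48.
|H(j8)| = |80 + j80| / |-30 + j48| = 113.14 / 56.604 ≈ 1.999.

|H(j8)| ≈ 1.999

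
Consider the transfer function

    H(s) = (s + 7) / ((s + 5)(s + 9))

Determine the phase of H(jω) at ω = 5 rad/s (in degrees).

At s = j5: numerator = 7 + j5, denominator = 20 + j70.
∠H = ∠num − ∠den = 35.538° − (74.055°) = -38.52°.

∠H(j5) ≈ -38.52°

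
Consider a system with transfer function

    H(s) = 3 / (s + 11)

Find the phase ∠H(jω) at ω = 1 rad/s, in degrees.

At s = j1: numerator = 3, denominator = 11 + j1.
∠H = ∠num − ∠den = 0° − (5.1944°) = -5.194°.

∠H(j1) ≈ -5.194°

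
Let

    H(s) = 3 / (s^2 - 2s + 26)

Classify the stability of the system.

unstable

The poles can be read from the denominator factors: s = 1 + 5j, 1 - 5j.
Since the pole(s) at s = 1 + 5j, 1 - 5j lie in the right half-plane, the system is unstable.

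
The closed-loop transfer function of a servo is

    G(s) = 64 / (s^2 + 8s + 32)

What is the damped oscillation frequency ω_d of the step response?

ω_d = 4 rad/s

Comparing s^2 + 8s + 32 to s^2 + 2ζωₙs + ωₙ²: ωₙ = √32 ≈ 5.657 rad/s and ζ = 8/(2·√32) ≈ 0.7071.
ζωₙ = 8/2 = 4, so ω_d = ωₙ√(1−ζ²) = √(ωₙ² − (ζωₙ)²) = √(32 − 4²) = √16 = 4 rad/s.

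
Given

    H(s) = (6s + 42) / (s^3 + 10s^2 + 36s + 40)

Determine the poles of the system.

The poles are the roots of the denominator s^3 + 10s^2 + 36s + 40 = 0.
Trying s = -2: the polynomial evaluates to 0, so (s + 2) is a factor.
Dividing out leaves s^2 + 8s + 20 = 0.
The quadratic formula then gives s = -4 ± 2j.

s = -4 ± 2j, -2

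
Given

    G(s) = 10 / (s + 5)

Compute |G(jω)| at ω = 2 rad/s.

|G(j2)| ≈ 1.857

Substitute s = j2: numerator = 10, denominator = 5 + j2.
|G(j2)| = |10| / |5 + j2| = 10 / 5.3852 ≈ 1.857.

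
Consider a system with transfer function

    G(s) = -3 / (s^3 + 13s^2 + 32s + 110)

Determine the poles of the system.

s = -1 + 3j, -1 - 3j, -11

The poles are the roots of the denominator s^3 + 13s^2 + 32s + 110 = 0.
Trying s = -11: the polynomial evaluates to 0, so (s + 11) is a factor.
Dividing out leaves s^2 + 2s + 10 = 0.
The quadratic formula then gives s = -1 ± 3j.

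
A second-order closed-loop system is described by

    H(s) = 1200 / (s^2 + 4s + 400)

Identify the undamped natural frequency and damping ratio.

Compare the denominator to the standard form s^2 + 2ζωₙs + ωₙ².
ωₙ² = 400, so ωₙ = 20 rad/s.
2ζωₙ = 4, so ζ = 4/(2·20) = 0.1.

ωₙ = 20 rad/s, ζ = 0.1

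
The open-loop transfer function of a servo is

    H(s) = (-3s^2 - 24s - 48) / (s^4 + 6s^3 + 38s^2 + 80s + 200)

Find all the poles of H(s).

The poles are the roots of the denominator s^4 + 6s^3 + 38s^2 + 80s + 200 = 0.
No real roots exist; factor into two real quadratics: (s^2 + 4s + 20)(s^2 + 2s + 10) = 0.
Each quadratic gives a conjugate pair via the quadratic formula.

s = -2 ± 4j, -1 ± 3j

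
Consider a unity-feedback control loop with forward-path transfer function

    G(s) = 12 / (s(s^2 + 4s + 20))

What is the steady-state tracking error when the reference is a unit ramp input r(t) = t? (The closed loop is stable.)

G(s) has one pole at the origin.
This is a Type 1 system. Kv = lim_{s→0} s·G(s) = 12/20 = 3/5.
e_ss = 1/Kv = 1/(3/5) = 5/3 ≈ 1.667.

e_ss = 1.667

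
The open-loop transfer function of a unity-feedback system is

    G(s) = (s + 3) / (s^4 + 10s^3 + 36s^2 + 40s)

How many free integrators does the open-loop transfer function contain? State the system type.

Factor s from the denominator: s^4 + 10s^3 + 36s^2 + 40s = s·(s^3 + 10s^2 + 36s + 40).
There is 1 pole at the origin, so the system is Type 1.

Type 1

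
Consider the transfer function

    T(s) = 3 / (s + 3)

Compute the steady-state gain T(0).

T(0) = 1

At s = 0 each factor (s + a) contributes a and each (s^2 + bs + c) contributes c.
T(0) = 3·1 / ((3)) = 3/3 = 1.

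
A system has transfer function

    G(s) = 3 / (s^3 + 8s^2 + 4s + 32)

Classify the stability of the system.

marginally stable

The denominator s^3 + 8s^2 + 4s + 32 factors as (s^2 + 4)(s + 8), giving poles at s = ±2j, -8.
Since the simple pole(s) at s = 2j, -2j lie on the jω-axis with none in the right half-plane, the system is marginally stable.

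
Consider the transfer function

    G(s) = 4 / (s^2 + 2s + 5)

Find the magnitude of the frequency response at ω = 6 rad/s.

|G(j6)| ≈ 0.1203

Substitute s = j6: numerator = 4, denominator = -31 + j12.
|G(j6)| = |4| / |-31 + j12| = 4 / 33.242 ≈ 0.1203.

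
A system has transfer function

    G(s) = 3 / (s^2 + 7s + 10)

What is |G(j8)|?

|G(j8)| ≈ 0.03856

Substitute s = j8: numerator = 3, denominator = -54 + j56.
|G(j8)| = |3| / |-54 + j56| = 3 / 77.795 ≈ 0.03856.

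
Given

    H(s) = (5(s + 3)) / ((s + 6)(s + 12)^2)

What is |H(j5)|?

Substitute s = j5: numerator = 15 + j25, denominator = 114 + j1315.
|H(j5)| = |15 + j25| / |114 + j1315| = 29.155 / 1319.9 ≈ 0.02209.

|H(j5)| ≈ 0.02209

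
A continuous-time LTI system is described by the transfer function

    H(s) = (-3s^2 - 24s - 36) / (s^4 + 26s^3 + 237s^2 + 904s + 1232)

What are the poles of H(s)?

s = -4, -11, -4, -7

The poles are the roots of the denominator s^4 + 26s^3 + 237s^2 + 904s + 1232 = 0.
Trying s = -4: the polynomial evaluates to 0, so (s + 4) is a factor.
Dividing out leaves s^3 + 22s^2 + 149s + 308 = 0.
This factors further as (s + 11)(s + 4)(s + 7) = 0.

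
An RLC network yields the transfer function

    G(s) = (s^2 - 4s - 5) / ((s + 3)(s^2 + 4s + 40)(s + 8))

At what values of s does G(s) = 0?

s = -1, 5

Set the numerator to zero: s^2 - 4s - 5 = 0.
Factoring: (s + 1)(s - 5) = 0.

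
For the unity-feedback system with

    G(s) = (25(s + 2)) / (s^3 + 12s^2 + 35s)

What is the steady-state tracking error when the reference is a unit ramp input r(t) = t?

e_ss = 0.7000

G(s) has one pole at the origin.
This is a Type 1 system. Kv = lim_{s→0} s·G(s) = 50/35 = 10/7.
e_ss = 1/Kv = 1/(10/7) = 7/10 ≈ 0.7000.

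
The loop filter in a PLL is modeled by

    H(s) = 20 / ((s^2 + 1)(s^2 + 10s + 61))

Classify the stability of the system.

The poles can be read from the denominator factors: s = j, -j, -5 + 6j, -5 - 6j.
Since the simple pole(s) at s = ±j lie on the jω-axis with none in the right half-plane, the system is marginally stable.

marginally stable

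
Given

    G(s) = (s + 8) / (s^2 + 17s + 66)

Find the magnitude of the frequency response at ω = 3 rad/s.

Substitute s = j3: numerator = 8 + j3, denominator = 57 + j51.
|G(j3)| = |8 + j3| / |57 + j51| = 8.5440 / 76.485 ≈ 0.1117.

|G(j3)| ≈ 0.1117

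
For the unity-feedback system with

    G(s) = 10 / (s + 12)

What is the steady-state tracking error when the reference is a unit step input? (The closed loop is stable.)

e_ss = 0.5455

G(s) has no poles at the origin.
This is a Type 0 system. Kp = lim_{s→0} G(s) = 10/12 = 5/6.
e_ss = 1/(1 + Kp) = 1/(1 + 5/6) = 6/11 ≈ 0.5455.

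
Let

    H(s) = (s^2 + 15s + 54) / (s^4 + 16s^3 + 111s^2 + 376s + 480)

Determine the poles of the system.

s = -3, -5, -4 + 4j, -4 - 4j

The poles are the roots of the denominator s^4 + 16s^3 + 111s^2 + 376s + 480 = 0.
Trying s = -3: the polynomial evaluates to 0, so (s + 3) is a factor.
Dividing out leaves s^3 + 13s^2 + 72s + 160 = 0.
This factors further as (s + 5)(s^2 + 8s + 32) = 0.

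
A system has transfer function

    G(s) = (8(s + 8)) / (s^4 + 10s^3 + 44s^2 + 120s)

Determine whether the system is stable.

The denominator s^4 + 10s^3 + 44s^2 + 120s factors as s(s^2 + 4s + 20)(s + 6), giving poles at s = 0, -2 ± 4j, -6.
Since the simple pole(s) at s = 0 lie on the jω-axis with none in the right half-plane, the system is marginally stable.

marginally stable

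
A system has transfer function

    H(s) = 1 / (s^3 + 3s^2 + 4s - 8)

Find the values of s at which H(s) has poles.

s = -2 + 2j, -2 - 2j, 1

The poles are the roots of the denominator s^3 + 3s^2 + 4s - 8 = 0.
Trying s = 1: the polynomial evaluates to 0, so (s - 1) is a factor.
Dividing out leaves s^2 + 4s + 8 = 0.
The quadratic formula then gives s = -2 ± 2j.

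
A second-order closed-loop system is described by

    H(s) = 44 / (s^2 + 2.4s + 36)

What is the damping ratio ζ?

ζ = 0.2

Compare the denominator to the standard form s^2 + 2ζωₙs + ωₙ².
ωₙ² = 36, so ωₙ = 6 rad/s.
2ζωₙ = 2.4, so ζ = 2.4/(2·6) = 0.2.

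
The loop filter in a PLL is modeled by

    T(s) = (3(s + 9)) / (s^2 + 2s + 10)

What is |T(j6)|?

|T(j6)| ≈ 1.133

Substitute s = j6: numerator = 27 + j18, denominator = -26 + j12.
|T(j6)| = |27 + j18| / |-26 + j12| = 32.450 / 28.636 ≈ 1.133.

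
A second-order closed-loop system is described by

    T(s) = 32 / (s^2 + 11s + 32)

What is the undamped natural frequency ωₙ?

ωₙ ≈ 5.657 rad/s

Compare the denominator to the standard form s^2 + 2ζωₙs + ωₙ².
ωₙ² = 32, so ωₙ = √32 ≈ 5.657 rad/s.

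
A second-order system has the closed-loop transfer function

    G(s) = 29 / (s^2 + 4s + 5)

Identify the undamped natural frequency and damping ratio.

Compare the denominator to the standard form s^2 + 2ζωₙs + ωₙ².
ωₙ² = 5, so ωₙ = √5 ≈ 2.236 rad/s.
2ζωₙ = 4, so ζ = 4/(2·√5) ≈ 0.8944.

ωₙ ≈ 2.236 rad/s, ζ ≈ 0.8944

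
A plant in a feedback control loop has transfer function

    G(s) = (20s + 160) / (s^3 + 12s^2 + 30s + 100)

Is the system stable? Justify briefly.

stable

The denominator s^3 + 12s^2 + 30s + 100 factors as (s^2 + 2s + 10)(s + 10), giving poles at s = -1 + 3j, -1 - 3j, -10.
Since all poles lie strictly in the left half-plane, the system is stable.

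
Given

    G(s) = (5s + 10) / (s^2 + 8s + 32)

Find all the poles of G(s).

The poles are the roots of the denominator s^2 + 8s + 32 = 0.
Using the quadratic formula: s = (-8 ± √(-64))/2 = -4 ± 4j.

s = -4 ± 4j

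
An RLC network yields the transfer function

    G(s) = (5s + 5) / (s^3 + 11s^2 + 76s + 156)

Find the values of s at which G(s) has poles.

s = -4 + 6j, -4 - 6j, -3

The poles are the roots of the denominator s^3 + 11s^2 + 76s + 156 = 0.
Trying s = -3: the polynomial evaluates to 0, so (s + 3) is a factor.
Dividing out leaves s^2 + 8s + 52 = 0.
The quadratic formula then gives s = -4 ± 6j.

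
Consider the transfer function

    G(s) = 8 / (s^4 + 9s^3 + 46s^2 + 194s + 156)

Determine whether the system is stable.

stable

The denominator s^4 + 9s^3 + 46s^2 + 194s + 156 factors as (s^2 + 2s + 26)(s + 1)(s + 6), giving poles at s = -1 ± 5j, -1, -6.
Since all poles lie strictly in the left half-plane, the system is stable.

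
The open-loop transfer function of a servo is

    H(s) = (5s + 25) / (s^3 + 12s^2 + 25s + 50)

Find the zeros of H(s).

s = -5

Set the numerator to zero: 5s + 25 = 0, i.e. 5·(s + 5) = 0.
So s = -5.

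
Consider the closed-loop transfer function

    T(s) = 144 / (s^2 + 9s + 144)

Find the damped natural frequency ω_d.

Comparing s^2 + 9s + 144 to s^2 + 2ζωₙs + ωₙ²: ωₙ = 12 rad/s and ζ = 9/(2·12) = 0.375.
ζωₙ = 9/2 = 4.5, so ω_d = ωₙ√(1−ζ²) = √(ωₙ² − (ζωₙ)²) = √(144 − 4.5²) = √123.75 ≈ 11.12 rad/s.

ω_d ≈ 11.12 rad/s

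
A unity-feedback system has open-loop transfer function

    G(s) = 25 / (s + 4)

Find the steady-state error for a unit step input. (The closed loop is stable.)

e_ss = 0.1379

G(s) has no poles at the origin.
This is a Type 0 system. Kp = lim_{s→0} G(s) = 25/4.
e_ss = 1/(1 + Kp) = 1/(1 + 25/4) = 4/29 ≈ 0.1379.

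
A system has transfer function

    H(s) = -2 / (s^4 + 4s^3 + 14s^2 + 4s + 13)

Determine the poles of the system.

The poles are the roots of the denominator s^4 + 4s^3 + 14s^2 + 4s + 13 = 0.
No real roots exist; factor into two real quadratics: (s^2 + 1)(s^2 + 4s + 13) = 0.
Each quadratic gives a conjugate pair via the quadratic formula.

s = ±j, -2 ± 3j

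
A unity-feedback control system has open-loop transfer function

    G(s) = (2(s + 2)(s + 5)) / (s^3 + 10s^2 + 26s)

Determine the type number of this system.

Type 1

The denominator has 1 factor of s at the origin (free integrator), so this is a Type 1 system.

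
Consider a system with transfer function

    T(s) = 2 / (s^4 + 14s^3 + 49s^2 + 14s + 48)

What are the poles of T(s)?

s = j, -j, -8, -6

The poles are the roots of the denominator s^4 + 14s^3 + 49s^2 + 14s + 48 = 0.
Trying s = -8: the polynomial evaluates to 0, so (s + 8) is a factor.
Dividing out leaves s^3 + 6s^2 + s + 6 = 0.
This factors further as (s^2 + 1)(s + 6) = 0.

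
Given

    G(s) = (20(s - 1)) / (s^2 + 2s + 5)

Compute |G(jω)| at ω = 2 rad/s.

Substitute s = j2: numerator = -20 + j40, denominator = 1 + j4.
|G(j2)| = |-20 + j40| / |1 + j4| = 44.721 / 4.1231 ≈ 10.85.

|G(j2)| ≈ 10.85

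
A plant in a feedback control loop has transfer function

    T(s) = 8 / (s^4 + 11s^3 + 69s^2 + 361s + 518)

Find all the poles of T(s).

The poles are the roots of the denominator s^4 + 11s^3 + 69s^2 + 361s + 518 = 0.
Trying s = -2: the polynomial evaluates to 0, so (s + 2) is a factor.
Dividing out leaves s^3 + 9s^2 + 51s + 259 = 0.
This factors further as (s^2 + 2s + 37)(s + 7) = 0.

s = -2, -1 ± 6j, -7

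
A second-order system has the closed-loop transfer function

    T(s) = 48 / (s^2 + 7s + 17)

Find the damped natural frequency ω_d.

Comparing s^2 + 7s + 17 to s^2 + 2ζωₙs + ωₙ²: ωₙ = √17 ≈ 4.123 rad/s and ζ = 7/(2·√17) ≈ 0.8489.
ζωₙ = 7/2 = 3.5, so ω_d = ωₙ√(1−ζ²) = √(ωₙ² − (ζωₙ)²) = √(17 − 3.5²) = √4.75 ≈ 2.179 rad/s.

ω_d ≈ 2.179 rad/s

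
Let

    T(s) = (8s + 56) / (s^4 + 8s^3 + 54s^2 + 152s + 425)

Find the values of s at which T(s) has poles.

The poles are the roots of the denominator s^4 + 8s^3 + 54s^2 + 152s + 425 = 0.
No real roots exist; factor into two real quadratics: (s^2 + 6s + 25)(s^2 + 2s + 17) = 0.
Each quadratic gives a conjugate pair via the quadratic formula.

s = -3 ± 4j, -1 ± 4j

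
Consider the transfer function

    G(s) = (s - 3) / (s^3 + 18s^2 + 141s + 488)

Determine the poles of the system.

s = -5 ± 6j, -8

The poles are the roots of the denominator s^3 + 18s^2 + 141s + 488 = 0.
Trying s = -8: the polynomial evaluates to 0, so (s + 8) is a factor.
Dividing out leaves s^2 + 10s + 61 = 0.
The quadratic formula then gives s = -5 ± 6j.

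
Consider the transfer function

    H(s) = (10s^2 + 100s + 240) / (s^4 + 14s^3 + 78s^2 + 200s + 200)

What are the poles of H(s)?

The poles are the roots of the denominator s^4 + 14s^3 + 78s^2 + 200s + 200 = 0.
No real roots exist; factor into two real quadratics: (s^2 + 8s + 20)(s^2 + 6s + 10) = 0.
Each quadratic gives a conjugate pair via the quadratic formula.

s = -4 ± 2j, -3 ± j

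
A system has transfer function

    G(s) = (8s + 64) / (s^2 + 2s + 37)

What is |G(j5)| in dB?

|G(j5)|_dB ≈ 13.7 dB

Substitute s = j5: numerator = 64 + j40, denominator = 12 + j10.
|G(j5)| = |64 + j40| / |12 + j10| = 75.472 / 15.620 ≈ 4.832.
In decibels: 20·log₁₀(4.832) ≈ 13.7 dB.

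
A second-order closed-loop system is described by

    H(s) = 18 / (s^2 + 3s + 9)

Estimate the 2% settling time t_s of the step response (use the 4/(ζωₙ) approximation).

t_s ≈ 2.667 s

Comparing s^2 + 3s + 9 to s^2 + 2ζωₙs + ωₙ²: ωₙ = 3 rad/s and ζ = 3/(2·3) = 0.5.
ζωₙ = 3/2 = 1.5, so t_s ≈ 4/(ζωₙ) = 4/1.5 ≈ 2.667 s.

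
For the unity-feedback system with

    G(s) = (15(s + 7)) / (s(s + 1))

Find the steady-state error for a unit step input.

e_ss = 0

G(s) has one pole at the origin.
This is a Type 1 system; for a step input the steady-state error is zero.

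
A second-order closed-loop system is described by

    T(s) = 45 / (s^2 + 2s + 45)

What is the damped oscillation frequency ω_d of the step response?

ω_d ≈ 6.633 rad/s

Comparing s^2 + 2s + 45 to s^2 + 2ζωₙs + ωₙ²: ωₙ = √45 ≈ 6.708 rad/s and ζ = 2/(2·√45) ≈ 0.1491.
ζωₙ = 2/2 = 1, so ω_d = ωₙ√(1−ζ²) = √(ωₙ² − (ζωₙ)²) = √(45 − 1²) = √44 ≈ 6.633 rad/s.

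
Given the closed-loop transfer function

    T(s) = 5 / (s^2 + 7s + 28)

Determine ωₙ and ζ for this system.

Compare the denominator to the standard form s^2 + 2ζωₙs + ωₙ².
ωₙ² = 28, so ωₙ = √28 ≈ 5.292 rad/s.
2ζωₙ = 7, so ζ = 7/(2·√28) ≈ 0.6614.

ωₙ ≈ 5.292 rad/s, ζ ≈ 0.6614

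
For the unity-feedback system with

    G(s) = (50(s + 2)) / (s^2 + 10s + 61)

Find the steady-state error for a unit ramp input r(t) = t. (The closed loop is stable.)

e_ss = ∞

G(s) has no poles at the origin.
This is a Type 0 system; Kv = lim_{s→0} s·G(s) = 0, so the steady-state error for a ramp input is infinite.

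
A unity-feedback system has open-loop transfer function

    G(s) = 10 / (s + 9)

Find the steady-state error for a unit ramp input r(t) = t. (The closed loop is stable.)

e_ss = ∞

G(s) has no poles at the origin.
This is a Type 0 system; Kv = lim_{s→0} s·G(s) = 0, so the steady-state error for a ramp input is infinite.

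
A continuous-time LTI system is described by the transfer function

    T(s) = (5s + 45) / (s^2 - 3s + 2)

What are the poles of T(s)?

s = 1, 2

The poles are the roots of the denominator s^2 - 3s + 2 = 0.
Factoring: (s - 1)(s - 2) = 0, so s = 1 and s = 2.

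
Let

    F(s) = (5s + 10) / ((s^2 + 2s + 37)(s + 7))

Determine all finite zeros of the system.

s = -2

Set the numerator to zero: 5s + 10 = 0, i.e. 5·(s + 2) = 0.
So s = -2.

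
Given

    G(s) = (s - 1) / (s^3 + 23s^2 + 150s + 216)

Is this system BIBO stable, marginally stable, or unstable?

The denominator s^3 + 23s^2 + 150s + 216 factors as (s + 2)(s + 12)(s + 9), giving poles at s = -2, -12, -9.
Since all poles lie strictly in the left half-plane, the system is stable.

stable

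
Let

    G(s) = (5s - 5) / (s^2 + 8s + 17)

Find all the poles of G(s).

The poles are the roots of the denominator s^2 + 8s + 17 = 0.
Using the quadratic formula: s = (-8 ± √(-4))/2 = -4 ± 1j.

s = -4 ± j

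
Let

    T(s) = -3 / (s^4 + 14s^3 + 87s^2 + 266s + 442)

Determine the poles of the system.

s = -2 ± 3j, -5 ± 3j

The poles are the roots of the denominator s^4 + 14s^3 + 87s^2 + 266s + 442 = 0.
No real roots exist; factor into two real quadratics: (s^2 + 4s + 13)(s^2 + 10s + 34) = 0.
Each quadratic gives a conjugate pair via the quadratic formula.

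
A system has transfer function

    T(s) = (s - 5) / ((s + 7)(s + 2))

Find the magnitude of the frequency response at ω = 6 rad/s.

Substitute s = j6: numerator = -5 + j6, denominator = -22 + j54.
|T(j6)| = |-5 + j6| / |-22 + j54| = 7.8102 / 58.310 ≈ 0.1339.

|T(j6)| ≈ 0.1339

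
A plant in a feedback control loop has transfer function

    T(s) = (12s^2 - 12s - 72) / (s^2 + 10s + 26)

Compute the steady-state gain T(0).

T(0) = -36/13 ≈ -2.769

Set s = 0: T(0) = (-72) / (26) = -36/13.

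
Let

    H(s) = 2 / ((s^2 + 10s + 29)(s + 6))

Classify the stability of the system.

The poles can be read from the denominator factors: s = -5 + 2j, -5 - 2j, -6.
Since all poles lie strictly in the left half-plane, the system is stable.

stable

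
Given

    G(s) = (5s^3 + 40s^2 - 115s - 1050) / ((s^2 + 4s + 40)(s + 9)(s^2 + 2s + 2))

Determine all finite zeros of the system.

Set the numerator to zero: 5s^3 + 40s^2 - 115s - 1050 = 0, i.e. 5·(s^3 + 8s^2 - 23s - 210) = 0.
Factoring: (s + 6)(s - 5)(s + 7) = 0.

s = -6, 5, -7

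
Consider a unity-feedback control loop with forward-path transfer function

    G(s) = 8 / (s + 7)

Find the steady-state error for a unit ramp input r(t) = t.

G(s) has no poles at the origin.
This is a Type 0 system; Kv = lim_{s→0} s·G(s) = 0, so the steady-state error for a ramp input is infinite.

e_ss = ∞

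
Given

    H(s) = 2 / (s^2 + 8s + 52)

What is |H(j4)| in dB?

|H(j4)|_dB ≈ -27.6 dB

Substitute s = j4: numerator = 2, denominator = 36 + j32.
|H(j4)| = |2| / |36 + j32| = 2 / 48.166 ≈ 0.04152.
In decibels: 20·log₁₀(0.04152) ≈ -27.6 dB.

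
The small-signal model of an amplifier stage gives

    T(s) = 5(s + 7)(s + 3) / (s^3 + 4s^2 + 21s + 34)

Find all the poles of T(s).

s = -1 ± 4j, -2

The poles are the roots of the denominator s^3 + 4s^2 + 21s + 34 = 0.
Trying s = -2: the polynomial evaluates to 0, so (s + 2) is a factor.
Dividing out leaves s^2 + 2s + 17 = 0.
The quadratic formula then gives s = -1 ± 4j.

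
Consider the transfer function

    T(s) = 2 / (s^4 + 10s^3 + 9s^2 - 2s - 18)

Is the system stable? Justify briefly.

The denominator s^4 + 10s^3 + 9s^2 - 2s - 18 factors as (s + 9)(s^2 + 2s + 2)(s - 1), giving poles at s = -9, -1 ± j, 1.
Since the pole(s) at s = 1 lie in the right half-plane, the system is unstable.

unstable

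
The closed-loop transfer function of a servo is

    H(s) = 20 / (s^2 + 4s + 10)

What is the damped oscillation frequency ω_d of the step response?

Comparing s^2 + 4s + 10 to s^2 + 2ζωₙs + ωₙ²: ωₙ = √10 ≈ 3.162 rad/s and ζ = 4/(2·√10) ≈ 0.6325.
ζωₙ = 4/2 = 2, so ω_d = ωₙ√(1−ζ²) = √(ωₙ² − (ζωₙ)²) = √(10 − 2²) = √6 ≈ 2.449 rad/s.

ω_d ≈ 2.449 rad/s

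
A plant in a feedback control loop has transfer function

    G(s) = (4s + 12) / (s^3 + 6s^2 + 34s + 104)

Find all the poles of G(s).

The poles are the roots of the denominator s^3 + 6s^2 + 34s + 104 = 0.
Trying s = -4: the polynomial evaluates to 0, so (s + 4) is a factor.
Dividing out leaves s^2 + 2s + 26 = 0.
The quadratic formula then gives s = -1 ± 5j.

s = -1 ± 5j, -4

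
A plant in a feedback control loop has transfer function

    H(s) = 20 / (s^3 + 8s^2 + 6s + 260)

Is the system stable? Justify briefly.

The denominator s^3 + 8s^2 + 6s + 260 factors as (s^2 - 2s + 26)(s + 10), giving poles at s = 1 ± 5j, -10.
Since the pole(s) at s = 1 ± 5j lie in the right half-plane, the system is unstable.

unstable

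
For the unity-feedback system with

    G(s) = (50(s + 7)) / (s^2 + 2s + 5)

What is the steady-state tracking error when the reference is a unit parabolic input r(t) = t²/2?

G(s) has no poles at the origin.
This is a Type 0 system; Ka = lim_{s→0} s^2·G(s) = 0, so the steady-state error for a parabola input is infinite.

e_ss = ∞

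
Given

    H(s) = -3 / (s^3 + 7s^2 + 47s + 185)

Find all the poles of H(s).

The poles are the roots of the denominator s^3 + 7s^2 + 47s + 185 = 0.
Trying s = -5: the polynomial evaluates to 0, so (s + 5) is a factor.
Dividing out leaves s^2 + 2s + 37 = 0.
The quadratic formula then gives s = -1 ± 6j.

s = -1 + 6j, -1 - 6j, -5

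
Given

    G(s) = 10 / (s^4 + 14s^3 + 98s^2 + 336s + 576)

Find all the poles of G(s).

s = -3 ± 3j, -4 ± 4j

The poles are the roots of the denominator s^4 + 14s^3 + 98s^2 + 336s + 576 = 0.
No real roots exist; factor into two real quadratics: (s^2 + 6s + 18)(s^2 + 8s + 32) = 0.
Each quadratic gives a conjugate pair via the quadratic formula.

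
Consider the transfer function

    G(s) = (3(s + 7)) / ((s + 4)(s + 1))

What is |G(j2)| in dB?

Substitute s = j2: numerator = 21 + j6, denominator = j10.
|G(j2)| = |21 + j6| / |j10| = 21.840 / 10 ≈ 2.184.
In decibels: 20·log₁₀(2.184) ≈ 6.79 dB.

|G(j2)|_dB ≈ 6.79 dB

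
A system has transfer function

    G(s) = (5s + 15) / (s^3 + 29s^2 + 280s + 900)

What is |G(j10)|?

|G(j10)| ≈ 0.01940

Substitute s = j10: numerator = 15 + j50, denominator = -2000 + j1800.
|G(j10)| = |15 + j50| / |-2000 + j1800| = 52.202 / 2690.7 ≈ 0.01940.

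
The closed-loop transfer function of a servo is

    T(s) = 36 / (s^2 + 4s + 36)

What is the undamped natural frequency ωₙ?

ωₙ = 6 rad/s

Compare the denominator to the standard form s^2 + 2ζωₙs + ωₙ².
ωₙ² = 36, so ωₙ = 6 rad/s.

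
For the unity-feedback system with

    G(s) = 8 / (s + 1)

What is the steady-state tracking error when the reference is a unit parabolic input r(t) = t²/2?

G(s) has no poles at the origin.
This is a Type 0 system; Ka = lim_{s→0} s^2·G(s) = 0, so the steady-state error for a parabola input is infinite.

e_ss = ∞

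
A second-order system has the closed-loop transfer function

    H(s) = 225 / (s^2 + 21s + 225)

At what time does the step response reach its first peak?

Comparing s^2 + 21s + 225 to s^2 + 2ζωₙs + ωₙ²: ωₙ = 15 rad/s and ζ = 21/(2·15) = 0.7.
ζωₙ = 21/2 = 10.5, so ω_d = ωₙ√(1−ζ²) = √(ωₙ² − (ζωₙ)²) = √(225 − 10.5²) = √114.75 ≈ 10.71 rad/s.
t_p = π/ω_d = π/10.71 ≈ 0.2933 s.

t_p ≈ 0.2933 s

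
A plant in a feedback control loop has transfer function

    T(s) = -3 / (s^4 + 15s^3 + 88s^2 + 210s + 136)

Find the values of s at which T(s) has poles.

s = -5 ± 3j, -1, -4

The poles are the roots of the denominator s^4 + 15s^3 + 88s^2 + 210s + 136 = 0.
Trying s = -1: the polynomial evaluates to 0, so (s + 1) is a factor.
Dividing out leaves s^3 + 14s^2 + 74s + 136 = 0.
This factors further as (s^2 + 10s + 34)(s + 4) = 0.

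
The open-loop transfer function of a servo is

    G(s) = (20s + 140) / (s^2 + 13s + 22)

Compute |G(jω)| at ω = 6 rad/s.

|G(j6)| ≈ 2.327

Substitute s = j6: numerator = 140 + j120, denominator = -14 + j78.
|G(j6)| = |140 + j120| / |-14 + j78| = 184.39 / 79.246 ≈ 2.327.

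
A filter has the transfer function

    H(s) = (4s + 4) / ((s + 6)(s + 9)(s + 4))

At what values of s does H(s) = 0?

Set the numerator to zero: 4s + 4 = 0, i.e. 4·(s + 1) = 0.
So s = -1.

s = -1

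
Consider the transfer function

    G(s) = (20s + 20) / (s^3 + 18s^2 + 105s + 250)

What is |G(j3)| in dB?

Substitute s = j3: numerator = 20 + j60, denominator = 88 + j288.
|G(j3)| = |20 + j60| / |88 + j288| = 63.246 / 301.14 ≈ 0.2100.
In decibels: 20·log₁₀(0.2100) ≈ -13.6 dB.

|G(j3)|_dB ≈ -13.6 dB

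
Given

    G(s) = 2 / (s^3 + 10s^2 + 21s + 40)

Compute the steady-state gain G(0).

Set s = 0: G(0) = (2) / (40) = 1/20.

G(0) = 1/20 ≈ 0.05000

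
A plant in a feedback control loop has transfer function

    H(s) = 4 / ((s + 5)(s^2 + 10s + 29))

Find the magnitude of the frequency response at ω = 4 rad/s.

|H(j4)| ≈ 0.01485

Substitute s = j4: numerator = 4, denominator = -95 + j252.
|H(j4)| = |4| / |-95 + j252| = 4 / 269.31 ≈ 0.01485.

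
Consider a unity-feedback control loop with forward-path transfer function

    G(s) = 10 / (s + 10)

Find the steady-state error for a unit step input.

e_ss = 0.5000

G(s) has no poles at the origin.
This is a Type 0 system. Kp = lim_{s→0} G(s) = 10/10 = 1.
e_ss = 1/(1 + Kp) = 1/(1 + 1) = 1/2 ≈ 0.5000.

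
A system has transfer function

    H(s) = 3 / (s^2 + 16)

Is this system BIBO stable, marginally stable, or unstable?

The denominator s^2 + 16 factors as (s^2 + 16), giving poles at s = ±4j.
Since the simple pole(s) at s = 4j, -4j lie on the jω-axis with none in the right half-plane, the system is marginally stable.

marginally stable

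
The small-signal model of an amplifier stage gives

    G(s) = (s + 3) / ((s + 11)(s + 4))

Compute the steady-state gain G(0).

G(0) = 3/44 ≈ 0.06818

At s = 0 each factor (s + a) contributes a and each (s^2 + bs + c) contributes c.
G(0) = 1·(3) / ((11) · (4)) = 3/44 = 3/44.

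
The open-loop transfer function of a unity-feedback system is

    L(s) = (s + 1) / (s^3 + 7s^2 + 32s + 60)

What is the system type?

Type 0

The denominator has no factor of s at the origin — no free integrator — so this is a Type 0 system.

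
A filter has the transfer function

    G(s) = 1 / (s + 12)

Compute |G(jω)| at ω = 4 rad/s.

|G(j4)| ≈ 0.07906

Substitute s = j4: numerator = 1, denominator = 12 + j4.
|G(j4)| = |1| / |12 + j4| = 1 / 12.649 ≈ 0.07906.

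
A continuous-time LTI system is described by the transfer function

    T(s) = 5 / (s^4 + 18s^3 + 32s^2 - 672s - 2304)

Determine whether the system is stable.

The denominator s^4 + 18s^3 + 32s^2 - 672s - 2304 factors as (s - 6)(s + 12)(s + 4)(s + 8), giving poles at s = 6, -12, -4, -8.
Since the pole(s) at s = 6 lie in the right half-plane, the system is unstable.

unstable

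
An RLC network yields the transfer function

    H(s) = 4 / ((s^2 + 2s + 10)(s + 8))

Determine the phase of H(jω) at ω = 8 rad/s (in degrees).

∠H(j8) ≈ 151.5°

At s = j8: numerator = 4, denominator = -560 - j304.
∠H = ∠num − ∠den = 0° − (-151.50°) = 151.5°.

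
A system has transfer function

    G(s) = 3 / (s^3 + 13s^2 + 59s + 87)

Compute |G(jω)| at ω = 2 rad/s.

Substitute s = j2: numerator = 3, denominator = 35 + j110.
|G(j2)| = |3| / |35 + j110| = 3 / 115.43 ≈ 0.02599.

|G(j2)| ≈ 0.02599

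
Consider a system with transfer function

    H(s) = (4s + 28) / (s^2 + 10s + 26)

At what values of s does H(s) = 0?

Set the numerator to zero: 4s + 28 = 0, i.e. 4·(s + 7) = 0.
So s = -7.

s = -7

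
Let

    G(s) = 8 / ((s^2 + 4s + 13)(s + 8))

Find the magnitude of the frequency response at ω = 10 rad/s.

Substitute s = j10: numerator = 8, denominator = -1096 - j550.
|G(j10)| = |8| / |-1096 - j550| = 8 / 1226.3 ≈ 0.006524.

|G(j10)| ≈ 0.006524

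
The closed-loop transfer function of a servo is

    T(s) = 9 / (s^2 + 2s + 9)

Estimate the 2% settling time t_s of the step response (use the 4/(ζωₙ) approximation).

t_s ≈ 4 s

Comparing s^2 + 2s + 9 to s^2 + 2ζωₙs + ωₙ²: ωₙ = 3 rad/s and ζ = 2/(2·3) ≈ 0.3333.
ζωₙ = 2/2 = 1, so t_s ≈ 4/(ζωₙ) = 4/1 = 4 s.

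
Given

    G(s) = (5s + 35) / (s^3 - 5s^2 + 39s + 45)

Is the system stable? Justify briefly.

The denominator s^3 - 5s^2 + 39s + 45 factors as (s^2 - 6s + 45)(s + 1), giving poles at s = 3 ± 6j, -1.
Since the pole(s) at s = 3 ± 6j lie in the right half-plane, the system is unstable.

unstable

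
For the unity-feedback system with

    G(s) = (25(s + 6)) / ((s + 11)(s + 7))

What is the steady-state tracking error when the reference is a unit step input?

e_ss = 0.3392

G(s) has no poles at the origin.
This is a Type 0 system. Kp = lim_{s→0} G(s) = 150/77.
e_ss = 1/(1 + Kp) = 1/(1 + 150/77) = 77/227 ≈ 0.3392.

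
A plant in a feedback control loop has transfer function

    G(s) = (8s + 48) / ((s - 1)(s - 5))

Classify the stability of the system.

unstable

The poles can be read from the denominator factors: s = 1, 5.
Since the pole(s) at s = 1, 5 lie in the right half-plane, the system is unstable.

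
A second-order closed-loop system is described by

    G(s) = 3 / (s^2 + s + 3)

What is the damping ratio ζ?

ζ ≈ 0.2887

Compare the denominator to the standard form s^2 + 2ζωₙs + ωₙ².
ωₙ² = 3, so ωₙ = √3 ≈ 1.732 rad/s.
2ζωₙ = 1, so ζ = 1/(2·√3) ≈ 0.2887.
With ζ = 0.2887 the response is underdamped.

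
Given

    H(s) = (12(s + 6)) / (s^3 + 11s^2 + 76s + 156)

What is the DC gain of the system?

H(0) = 6/13 ≈ 0.4615

Set s = 0: H(0) = (72) / (156) = 6/13.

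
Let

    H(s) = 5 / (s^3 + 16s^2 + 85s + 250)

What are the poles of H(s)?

s = -3 + 4j, -3 - 4j, -10

The poles are the roots of the denominator s^3 + 16s^2 + 85s + 250 = 0.
Trying s = -10: the polynomial evaluates to 0, so (s + 10) is a factor.
Dividing out leaves s^2 + 6s + 25 = 0.
The quadratic formula then gives s = -3 ± 4j.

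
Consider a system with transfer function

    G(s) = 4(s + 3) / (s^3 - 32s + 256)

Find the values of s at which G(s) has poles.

The poles are the roots of the denominator s^3 - 32s + 256 = 0.
Trying s = -8: the polynomial evaluates to 0, so (s + 8) is a factor.
Dividing out leaves s^2 - 8s + 32 = 0.
The quadratic formula then gives s = 4 ± 4j.

s = -8, 4 ± 4j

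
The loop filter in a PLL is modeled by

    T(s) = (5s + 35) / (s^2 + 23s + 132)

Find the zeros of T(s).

s = -7

Set the numerator to zero: 5s + 35 = 0, i.e. 5·(s + 7) = 0.
So s = -7.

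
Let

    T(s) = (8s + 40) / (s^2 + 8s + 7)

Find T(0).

T(0) = 40/7 ≈ 5.714

Set s = 0: T(0) = (40) / (7) = 40/7.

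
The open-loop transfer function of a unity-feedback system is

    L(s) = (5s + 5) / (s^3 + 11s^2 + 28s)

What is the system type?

Factor s from the denominator: s^3 + 11s^2 + 28s = s·(s^2 + 11s + 28).
There is 1 pole at the origin, so the system is Type 1.

Type 1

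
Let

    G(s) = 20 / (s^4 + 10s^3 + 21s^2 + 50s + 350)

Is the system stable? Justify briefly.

The denominator s^4 + 10s^3 + 21s^2 + 50s + 350 factors as (s + 7)(s^2 - 2s + 10)(s + 5), giving poles at s = -7, 1 + 3j, 1 - 3j, -5.
Since the pole(s) at s = 1 ± 3j lie in the right half-plane, the system is unstable.

unstable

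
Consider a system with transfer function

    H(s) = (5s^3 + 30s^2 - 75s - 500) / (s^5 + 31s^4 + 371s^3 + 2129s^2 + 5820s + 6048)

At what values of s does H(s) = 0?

Set the numerator to zero: 5s^3 + 30s^2 - 75s - 500 = 0, i.e. 5·(s^3 + 6s^2 - 15s - 100) = 0.
Factoring: (s + 5)^2(s - 4) = 0.

s = -5, -5, 4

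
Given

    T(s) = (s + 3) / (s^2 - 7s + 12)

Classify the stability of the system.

The denominator s^2 - 7s + 12 factors as (s - 3)(s - 4), giving poles at s = 3, 4.
Since the pole(s) at s = 3, 4 lie in the right half-plane, the system is unstable.

unstable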